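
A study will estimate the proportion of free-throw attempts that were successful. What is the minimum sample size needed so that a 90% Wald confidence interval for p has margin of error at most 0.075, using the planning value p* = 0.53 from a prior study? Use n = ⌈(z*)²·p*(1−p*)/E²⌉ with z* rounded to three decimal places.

z* = 1.645 at the 90% level.
p*(1−p*) = 0.53·0.47 = 0.2491.
Required n before rounding: 2.706025 × 0.2491 / 0.075² = 119.835.
⌈119.835⌉ = 120.

n = 120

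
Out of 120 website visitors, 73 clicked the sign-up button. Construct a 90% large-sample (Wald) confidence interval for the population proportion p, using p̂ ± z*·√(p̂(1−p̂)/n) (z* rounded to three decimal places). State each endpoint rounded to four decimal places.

(0.5350, 0.6816)

p̂ = 73/120 = 0.60833.
Standard error of p̂: √(0.238264/120) = √0.001985532 = 0.044559.
The 90% critical value is z* = 1.645.
Margin of error: 1.645 × 0.044559 = 0.07330.
So the interval runs from 0.5350 to 0.6816.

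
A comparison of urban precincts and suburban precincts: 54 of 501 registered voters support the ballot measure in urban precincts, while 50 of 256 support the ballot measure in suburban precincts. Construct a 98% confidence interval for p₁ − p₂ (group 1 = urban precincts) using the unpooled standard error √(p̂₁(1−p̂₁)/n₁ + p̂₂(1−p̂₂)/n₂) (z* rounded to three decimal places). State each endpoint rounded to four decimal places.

p̂₁ = 0.10778, p̂₂ = 0.19531, so the observed difference is -0.08753.
SE = √(0.000191950 + 0.000613928) = √0.000805878 = 0.028388.
For 98% confidence, z* = 2.326. Margin = 2.326·0.028388 = 0.06603.
CI: -0.08753 ± 0.06603 = (-0.1536, -0.0215).

(-0.1536, -0.0215)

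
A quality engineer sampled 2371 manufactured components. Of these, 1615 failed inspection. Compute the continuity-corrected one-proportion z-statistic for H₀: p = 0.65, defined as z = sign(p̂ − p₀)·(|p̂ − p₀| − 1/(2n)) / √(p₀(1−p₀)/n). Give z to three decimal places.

z = 3.158

Sample proportion p̂ = 1615/2371 = 0.68115. p̂ − p₀ = 0.031147.
Continuity correction 1/(2n) = 1/4742 = 0.000211.
Corrected numerator: |0.031147| − 0.000211 = 0.030936.
SE₀ = √(0.65·0.35/2371) = 0.009795.
z = (+)0.030936/0.009795 = 3.158.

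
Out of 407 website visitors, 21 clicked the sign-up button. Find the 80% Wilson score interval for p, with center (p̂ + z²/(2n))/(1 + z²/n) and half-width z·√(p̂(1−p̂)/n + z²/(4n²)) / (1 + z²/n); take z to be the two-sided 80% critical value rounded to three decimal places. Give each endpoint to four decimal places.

(0.0393, 0.0675)

p̂ = 21/407 = 0.05160; z = 1.282, so z² = 1.643524.
Denominator 1 + z²/n = 1 + 1.643524/407 = 1.004038.
Adjusted center: (0.05160 + z²/(2n))/1.004038 = 0.05340.
Radicand: p̂(1−p̂)/n + z²/(4n²) = 0.000120233 + 0.000002480 = 0.000122713.
Half-width = z·√(radicand)/denom = 1.282·0.011078/1.004038 = 0.01414.
So the interval runs from 0.0393 to 0.0675.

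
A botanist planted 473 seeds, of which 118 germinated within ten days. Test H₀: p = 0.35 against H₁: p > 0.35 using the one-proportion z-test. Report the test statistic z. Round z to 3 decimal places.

z = -4.584

Sample proportion p̂ = 118/473 = 0.24947.
Null standard error: √(0.35·0.65/473) = √0.000480973 = 0.021931.
Test statistic: z = -0.10053/0.021931 = -4.584.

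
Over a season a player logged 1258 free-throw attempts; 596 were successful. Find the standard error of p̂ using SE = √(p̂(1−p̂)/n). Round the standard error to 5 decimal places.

The sample proportion is 596/1258 = 0.47377.
p̂(1−p̂) = 0.249312.
SE = √(0.249312/1258) = √0.000198181 = 0.01408.

SE = 0.01408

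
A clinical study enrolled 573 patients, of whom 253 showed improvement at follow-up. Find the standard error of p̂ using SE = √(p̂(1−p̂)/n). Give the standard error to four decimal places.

With x = 253 successes in n = 573, p̂ = 0.44154.
p̂(1−p̂) = 0.44154·0.55846 = 0.246582.
SE = √(0.246582/573) = √0.000430335 = 0.0207.

SE = 0.0207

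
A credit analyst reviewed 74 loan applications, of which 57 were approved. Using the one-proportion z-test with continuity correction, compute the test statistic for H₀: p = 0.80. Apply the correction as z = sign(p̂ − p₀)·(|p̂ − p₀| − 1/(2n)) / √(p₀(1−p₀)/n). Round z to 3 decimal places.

z = -0.494

The sample proportion is 57/74 = 0.77027. p̂ − p₀ = -0.029730.
1/(2n) = 0.006757.
Corrected numerator: |-0.029730| − 0.006757 = 0.022973.
Null standard error: √(0.80·0.20/74) = √0.002162162 = 0.046499.
z = −0.022973/0.046499 = -0.494.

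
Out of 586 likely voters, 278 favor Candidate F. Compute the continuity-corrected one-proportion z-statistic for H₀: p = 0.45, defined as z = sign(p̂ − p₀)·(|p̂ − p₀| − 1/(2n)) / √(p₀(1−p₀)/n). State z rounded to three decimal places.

The sample proportion is 278/586 = 0.47440. p̂ − p₀ = 0.024403.
Continuity correction 1/(2n) = 1/1172 = 0.000853.
Corrected numerator: |0.024403| − 0.000853 = 0.023550.
Under H₀, SE = √(p₀(1−p₀)/n) = √(0.45·0.55/586) = √0.000422355 = 0.020551.
z = (+)0.023550/0.020551 = 1.146.

z = 1.146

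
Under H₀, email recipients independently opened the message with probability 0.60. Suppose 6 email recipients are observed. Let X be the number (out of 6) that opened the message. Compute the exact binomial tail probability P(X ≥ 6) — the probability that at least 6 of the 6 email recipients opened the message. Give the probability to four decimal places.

X is binomial with n = 6 and p = 0.60.
P(X ≥ 6) = C(6,6)·0.60^6·0.40^0.
= 0.046656 = 0.0467.

P = 0.0467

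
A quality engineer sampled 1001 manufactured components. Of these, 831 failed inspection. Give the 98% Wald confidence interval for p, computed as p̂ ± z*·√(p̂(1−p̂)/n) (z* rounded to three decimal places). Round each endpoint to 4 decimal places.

The sample proportion is 831/1001 = 0.83017.
Standard error of p̂: √(0.140988/1001) = √0.000140847 = 0.011868.
For 98% confidence, z* = 2.326.
Margin of error: 2.326 × 0.011868 = 0.02760.
Interval: 0.83017 ± 0.02760 → (0.8026, 0.8578).

(0.8026, 0.8578)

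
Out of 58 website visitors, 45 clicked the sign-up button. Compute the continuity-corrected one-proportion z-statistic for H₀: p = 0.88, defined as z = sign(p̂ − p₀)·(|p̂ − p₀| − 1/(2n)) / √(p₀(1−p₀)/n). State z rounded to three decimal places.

The sample proportion is 45/58 = 0.77586. p̂ − p₀ = -0.104138.
Continuity correction 1/(2n) = 1/116 = 0.008621.
Corrected numerator: |-0.104138| − 0.008621 = 0.095517.
Null standard error: √(0.88·0.12/58) = √0.001820690 = 0.042670.
z = −0.095517/0.042670 = -2.239.

z = -2.239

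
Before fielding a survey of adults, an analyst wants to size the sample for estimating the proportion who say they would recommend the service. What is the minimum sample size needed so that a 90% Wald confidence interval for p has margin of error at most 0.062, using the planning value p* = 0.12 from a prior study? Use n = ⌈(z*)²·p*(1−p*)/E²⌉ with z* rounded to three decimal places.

z* = 1.645 at the 90% level.
p*(1−p*) = 0.12·0.88 = 0.1056.
(z*)²·p*(1−p*)/E² = 2.706025·0.1056/0.003844 = 74.338.
⌈74.338⌉ = 75.

n = 75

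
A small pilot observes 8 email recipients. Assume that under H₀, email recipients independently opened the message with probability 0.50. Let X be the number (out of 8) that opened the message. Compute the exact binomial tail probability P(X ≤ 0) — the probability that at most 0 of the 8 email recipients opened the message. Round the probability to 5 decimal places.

P = 0.00391

X is binomial with n = 8 and p = 0.50.
P(X ≤ 0) = C(8,0)·0.50^0·0.50^8.
= 0.003906 = 0.00391.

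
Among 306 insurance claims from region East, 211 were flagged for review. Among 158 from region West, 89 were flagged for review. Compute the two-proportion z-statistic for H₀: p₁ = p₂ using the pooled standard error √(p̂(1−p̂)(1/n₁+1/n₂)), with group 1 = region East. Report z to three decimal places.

p̂₁ = 211/306 = 0.68954, p̂₂ = 89/158 = 0.56329.
Pooled p̂ = (211+89)/(306+158) = 300/464 = 0.64655.
Pooled SE = √[0.2285226·0.00959709] ≈ 0.046831.
z = (p̂₁ − p̂₂)/SE = (0.68954 − 0.56329)/0.046831 = 0.12625/0.046831 = 2.696.

z = 2.696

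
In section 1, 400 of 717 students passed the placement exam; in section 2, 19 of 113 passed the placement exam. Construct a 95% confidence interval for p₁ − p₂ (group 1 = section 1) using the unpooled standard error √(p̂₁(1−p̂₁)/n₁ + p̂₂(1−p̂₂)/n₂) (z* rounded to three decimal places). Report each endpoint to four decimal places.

(0.3118, 0.4677)

p̂₁ = 0.55788, p̂₂ = 0.16814, so the observed difference is 0.38974.
Unpooled SE = √(p̂₁(1−p̂₁)/n₁ + p̂₂(1−p̂₂)/n₂) = √(0.000344003 + 0.001237788) = 0.039772.
The 95% critical value is z* = 1.960. Margin = 1.960·0.039772 = 0.07795.
So the interval runs from 0.3118 to 0.4677.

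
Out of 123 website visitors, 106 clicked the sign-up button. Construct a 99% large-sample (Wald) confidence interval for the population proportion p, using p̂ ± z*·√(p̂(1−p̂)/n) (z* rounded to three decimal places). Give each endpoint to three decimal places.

(0.782, 0.942)

The sample proportion is 106/123 = 0.86179.
SE = √(p̂(1−p̂)/n) = √(0.119109/123) = 0.031119.
For 99% confidence, z* = 2.576.
Margin = 2.576·0.031119 = 0.08016.
So the interval runs from 0.782 to 0.942.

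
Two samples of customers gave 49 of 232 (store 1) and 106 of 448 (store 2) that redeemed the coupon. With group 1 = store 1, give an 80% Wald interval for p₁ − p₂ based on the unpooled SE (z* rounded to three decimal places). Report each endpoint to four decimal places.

p̂₁ = 0.21121, p̂₂ = 0.23661, so the observed difference is -0.02540.
Unpooled SE = √(p̂₁(1−p̂₁)/n₁ + p̂₂(1−p̂₂)/n₂) = √(0.000718097 + 0.000403179) = 0.033485.
z* = 1.282 at the 80% level. Margin of error = 0.04293.
So the interval runs from -0.0683 to 0.0175.

(-0.0683, 0.0175)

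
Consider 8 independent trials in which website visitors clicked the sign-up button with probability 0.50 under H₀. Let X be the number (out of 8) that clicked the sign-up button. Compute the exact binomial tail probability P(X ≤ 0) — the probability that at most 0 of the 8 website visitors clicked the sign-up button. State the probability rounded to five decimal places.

P = 0.00391

X ~ Binomial(n=8, p=0.50).
P(X ≤ 0) = C(8,0)·0.50^0·0.50^8.
= 0.003906 = 0.00391.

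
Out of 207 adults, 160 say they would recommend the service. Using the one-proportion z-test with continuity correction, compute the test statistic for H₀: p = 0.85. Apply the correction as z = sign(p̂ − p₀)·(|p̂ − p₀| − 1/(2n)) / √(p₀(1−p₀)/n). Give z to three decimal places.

With x = 160 successes in n = 207, p̂ = 0.77295. p̂ − p₀ = -0.077053.
Continuity correction 1/(2n) = 1/414 = 0.002415.
Corrected numerator: |-0.077053| − 0.002415 = 0.074638.
SE₀ = √(0.85·0.15/207) = 0.024818.
z = (−)0.074638/0.024818 = -3.007.

z = -3.007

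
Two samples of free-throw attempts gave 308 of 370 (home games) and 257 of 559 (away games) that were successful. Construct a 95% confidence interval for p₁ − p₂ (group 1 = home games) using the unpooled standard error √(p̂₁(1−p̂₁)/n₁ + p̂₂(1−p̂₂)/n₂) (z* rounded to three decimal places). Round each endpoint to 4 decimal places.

(0.3165, 0.4289)

p̂₁ = 308/370 = 0.83243, p̂₂ = 257/559 = 0.45975; p̂₁ − p̂₂ = 0.37268.
SE = √(0.000376996 + 0.000444329) = √0.000821325 = 0.028659.
The 95% critical value is z* = 1.960. Margin = 1.960·0.028659 = 0.05617.
Interval: 0.37268 ± 0.05617 → (0.3165, 0.4289).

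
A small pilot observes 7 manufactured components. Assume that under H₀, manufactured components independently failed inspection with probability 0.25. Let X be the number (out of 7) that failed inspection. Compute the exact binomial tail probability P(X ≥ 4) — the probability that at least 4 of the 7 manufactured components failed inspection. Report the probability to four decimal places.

X ~ Binomial(n=7, p=0.25).
P(X ≥ 4) = C(7,4)·0.25^4·0.75^3 + C(7,5)·0.25^5·0.75^2 + C(7,6)·0.25^6·0.75^1 + C(7,7)·0.25^7·0.75^0.
= 0.057678 + 0.011536 + 0.001282 + 0.000061 = 0.0706.

P = 0.0706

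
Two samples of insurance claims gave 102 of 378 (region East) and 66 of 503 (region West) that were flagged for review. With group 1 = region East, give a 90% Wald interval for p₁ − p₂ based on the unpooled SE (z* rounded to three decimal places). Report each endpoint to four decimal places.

(0.0936, 0.1836)

p̂₁ = 0.26984, p̂₂ = 0.13121, so the observed difference is 0.13863.
Unpooled SE = √(p̂₁(1−p̂₁)/n₁ + p̂₂(1−p̂₂)/n₂) = √(0.000521235 + 0.000226632) = 0.027347.
For 90% confidence, z* = 1.645. Margin of error = 0.04499.
Interval: 0.13863 ± 0.04499 → (0.0936, 0.1836).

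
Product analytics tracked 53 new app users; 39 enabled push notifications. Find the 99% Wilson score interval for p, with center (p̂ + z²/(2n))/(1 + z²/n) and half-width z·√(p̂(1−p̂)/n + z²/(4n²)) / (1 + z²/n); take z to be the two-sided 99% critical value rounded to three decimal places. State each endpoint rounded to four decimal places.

(0.5602, 0.8590)

p̂ = 39/53 = 0.73585; z = 2.576, so z² = 6.635776.
1 + z²/n = 1.125203.
Adjusted center: (0.73585 + z²/(2n))/1.125203 = 0.70961.
Radicand: p̂(1−p̂)/n + z²/(4n²) = 0.003667457 + 0.000590582 = 0.004258039.
Half-width = z·√(radicand)/denom = 2.576·0.065254/1.125203 = 0.14939.
So the interval runs from 0.5602 to 0.8590.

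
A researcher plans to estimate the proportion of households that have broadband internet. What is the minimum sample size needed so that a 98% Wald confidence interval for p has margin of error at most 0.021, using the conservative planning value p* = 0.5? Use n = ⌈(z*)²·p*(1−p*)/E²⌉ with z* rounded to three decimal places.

The 98% critical value is z* = 2.326.
p*(1−p*) = 0.50·0.50 = 0.2500.
(z*)²·p*(1−p*)/E² = 5.410276·0.2500/0.000441 = 3067.050.
⌈3067.050⌉ = 3068.

n = 3068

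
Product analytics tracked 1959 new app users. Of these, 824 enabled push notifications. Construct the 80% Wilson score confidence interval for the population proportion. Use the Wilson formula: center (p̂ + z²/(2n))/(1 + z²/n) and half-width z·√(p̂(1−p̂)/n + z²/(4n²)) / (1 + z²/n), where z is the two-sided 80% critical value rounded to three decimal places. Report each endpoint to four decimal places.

(0.4064, 0.4350)

Here p̂ = 824/1959 = 0.42062 and z = 1.282 (z² = 1.643524).
1 + z²/n = 1.000839.
Adjusted center: (0.42062 + z²/(2n))/1.000839 = 0.42069.
Radicand: p̂(1−p̂)/n + z²/(4n²) = 0.000124400 + 0.000000107 = 0.000124507.
Half-width = 1.282·√0.000124507/1.000839 = 0.01429.
So the interval runs from 0.4064 to 0.4350.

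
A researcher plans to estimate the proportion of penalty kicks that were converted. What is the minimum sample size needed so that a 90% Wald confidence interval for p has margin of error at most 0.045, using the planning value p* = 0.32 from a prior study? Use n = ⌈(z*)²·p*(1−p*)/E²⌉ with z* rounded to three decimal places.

The 90% critical value is z* = 1.645.
p*(1−p*) = 0.32·0.68 = 0.2176.
Required n before rounding: 2.706025 × 0.2176 / 0.045² = 290.781.
Rounding up, n = 291.

n = 291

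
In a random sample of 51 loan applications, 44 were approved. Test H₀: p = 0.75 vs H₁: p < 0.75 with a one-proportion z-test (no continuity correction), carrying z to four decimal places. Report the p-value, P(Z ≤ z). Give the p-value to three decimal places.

p-value = 0.969

p̂ = 44/51 = 0.86275.
Null standard error: √(0.75·0.25/51) = √0.003676471 = 0.060634.
Test statistic (full precision, shown to 4 dp): z = (44/51 − 0.75)/SE₀ ≈ 1.8594.
From the standard normal, P(Z ≤ z) = 0.969.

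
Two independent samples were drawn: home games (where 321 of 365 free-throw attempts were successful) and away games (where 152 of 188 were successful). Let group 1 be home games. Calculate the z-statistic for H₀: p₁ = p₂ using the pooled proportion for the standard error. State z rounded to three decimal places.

Sample proportions: p̂₁ = 321/365 = 0.87945 and p̂₂ = 152/188 = 0.80851.
Pooling: p̂ = 473/553 = 0.85533.
Pooled SE = √[0.1237374·0.00805887] ≈ 0.031578.
z = (p̂₁ − p̂₂)/SE = (0.87945 − 0.80851)/0.031578 = 0.07094/0.031578 = 2.247.

z = 2.247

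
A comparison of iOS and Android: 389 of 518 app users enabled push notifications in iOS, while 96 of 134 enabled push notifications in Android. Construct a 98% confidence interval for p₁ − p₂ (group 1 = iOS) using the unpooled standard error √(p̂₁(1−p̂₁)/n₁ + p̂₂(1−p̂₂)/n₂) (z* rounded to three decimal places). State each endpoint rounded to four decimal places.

(-0.0662, 0.1353)

p̂₁ = 389/518 = 0.75097, p̂₂ = 96/134 = 0.71642; p̂₁ − p̂₂ = 0.03455.
Unpooled SE = √(p̂₁(1−p̂₁)/n₁ + p̂₂(1−p̂₂)/n₂) = √(0.000361036 + 0.001516144) = 0.043326.
The 98% critical value is z* = 2.326. Margin = 2.326·0.043326 = 0.10078.
Interval: 0.03455 ± 0.10078 → (-0.0662, 0.1353).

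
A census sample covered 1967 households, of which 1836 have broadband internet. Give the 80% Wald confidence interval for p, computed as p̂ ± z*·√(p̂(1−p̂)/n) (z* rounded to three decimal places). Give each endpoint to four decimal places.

(0.9262, 0.9406)

Sample proportion p̂ = 1836/1967 = 0.93340.
SE = √(p̂(1−p̂)/n) = √(0.062163/1967) = 0.005622.
z* = 1.282 at the 80% level.
Margin of error: 1.282 × 0.005622 = 0.00721.
CI: 0.93340 ± 0.00721 = (0.9262, 0.9406).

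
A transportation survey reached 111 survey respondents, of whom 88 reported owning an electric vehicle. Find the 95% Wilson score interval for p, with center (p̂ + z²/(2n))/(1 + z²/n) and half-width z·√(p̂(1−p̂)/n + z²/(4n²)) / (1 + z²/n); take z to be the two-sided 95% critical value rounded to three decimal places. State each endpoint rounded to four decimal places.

Here p̂ = 88/111 = 0.79279 and z = 1.960 (z² = 3.841600).
Denominator 1 + z²/n = 1 + 3.841600/111 = 1.034609.
Center = (0.79279 + 0.017305)/1.034609 = 0.78300.
Radicand: p̂(1−p̂)/n + z²/(4n²) = 0.001479931 + 0.000077948 = 0.001557879.
Half-width = z·√(radicand)/denom = 1.960·0.039470/1.034609 = 0.07477.
Interval: 0.78300 ± 0.07477 → (0.7082, 0.8578).

(0.7082, 0.8578)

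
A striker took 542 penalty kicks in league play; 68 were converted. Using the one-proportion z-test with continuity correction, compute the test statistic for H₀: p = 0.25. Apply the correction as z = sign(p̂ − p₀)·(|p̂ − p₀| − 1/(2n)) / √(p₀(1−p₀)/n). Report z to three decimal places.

z = -6.646

With x = 68 successes in n = 542, p̂ = 0.12546. p̂ − p₀ = -0.124539.
Continuity correction 1/(2n) = 1/1084 = 0.000923.
Corrected numerator: |-0.124539| − 0.000923 = 0.123616.
SE₀ = √(0.25·0.75/542) = 0.018599.
z = (−)0.123616/0.018599 = -6.646.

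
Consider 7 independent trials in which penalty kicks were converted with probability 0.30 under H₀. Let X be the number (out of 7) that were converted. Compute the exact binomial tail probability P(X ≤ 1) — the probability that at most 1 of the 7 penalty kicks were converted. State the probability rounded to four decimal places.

X ~ Binomial(n=7, p=0.30).
P(X ≤ 1) = C(7,0)·0.30^0·0.70^7 + C(7,1)·0.30^1·0.70^6.
= 0.082354 + 0.247063 = 0.3294.

P = 0.3294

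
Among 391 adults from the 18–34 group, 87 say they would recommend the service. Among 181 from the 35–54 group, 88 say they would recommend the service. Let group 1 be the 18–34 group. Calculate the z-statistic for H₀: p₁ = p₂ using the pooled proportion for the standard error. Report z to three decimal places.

z = -6.365

Sample proportions: p̂₁ = 87/391 = 0.22251 and p̂₂ = 88/181 = 0.48619.
Pooled p̂ = (87+88)/(391+181) = 175/572 = 0.30594.
SE = √[p̂(1−p̂)(1/n₁+1/n₂)] = √[0.30594·0.69406·(1/391+1/181)] ≈ 0.041427.
z = (p̂₁ − p̂₂)/SE = (0.22251 − 0.48619)/0.041427 = -0.26368/0.041427 = -6.365.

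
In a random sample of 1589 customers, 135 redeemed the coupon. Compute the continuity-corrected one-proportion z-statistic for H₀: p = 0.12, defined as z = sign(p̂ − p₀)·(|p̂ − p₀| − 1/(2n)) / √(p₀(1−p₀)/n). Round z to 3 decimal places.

z = -4.260

With x = 135 successes in n = 1589, p̂ = 0.08496. p̂ − p₀ = -0.035041.
Continuity correction 1/(2n) = 1/3178 = 0.000315.
Corrected numerator: |-0.035041| − 0.000315 = 0.034726.
Null standard error: √(0.12·0.88/1589) = √0.000066457 = 0.008152.
z = −0.034726/0.008152 = -4.260.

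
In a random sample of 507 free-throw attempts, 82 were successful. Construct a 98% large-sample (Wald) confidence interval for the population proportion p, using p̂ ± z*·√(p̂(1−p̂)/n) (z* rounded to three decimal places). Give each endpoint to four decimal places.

(0.1237, 0.1998)

Sample proportion p̂ = 82/507 = 0.16174.
Standard error of p̂: √(0.135577/507) = √0.000267411 = 0.016353.
For 98% confidence, z* = 2.326.
Margin = 2.326·0.016353 = 0.03804.
CI: 0.16174 ± 0.03804 = (0.1237, 0.1998).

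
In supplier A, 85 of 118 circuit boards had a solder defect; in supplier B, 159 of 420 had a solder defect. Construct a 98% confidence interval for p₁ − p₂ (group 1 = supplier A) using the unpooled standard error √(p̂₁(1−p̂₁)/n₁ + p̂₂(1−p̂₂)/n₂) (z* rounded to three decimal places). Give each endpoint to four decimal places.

(0.2310, 0.4525)

p̂₁ = 0.72034, p̂₂ = 0.37857, so the observed difference is 0.34177.
SE = √(0.001707210 + 0.000560131) = √0.002267341 = 0.047617.
z* = 2.326 at the 98% level. Margin = 2.326·0.047617 = 0.11076.
Interval: 0.34177 ± 0.11076 → (0.2310, 0.4525).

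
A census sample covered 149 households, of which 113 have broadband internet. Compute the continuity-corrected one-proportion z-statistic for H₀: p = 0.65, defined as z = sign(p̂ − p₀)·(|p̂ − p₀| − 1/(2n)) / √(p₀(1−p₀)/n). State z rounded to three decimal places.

The sample proportion is 113/149 = 0.75839. p̂ − p₀ = 0.108389.
1/(2n) = 0.003356.
Corrected numerator: |0.108389| − 0.003356 = 0.105033.
SE₀ = √(0.65·0.35/149) = 0.039075.
z = (+)0.105033/0.039075 = 2.688.

z = 2.688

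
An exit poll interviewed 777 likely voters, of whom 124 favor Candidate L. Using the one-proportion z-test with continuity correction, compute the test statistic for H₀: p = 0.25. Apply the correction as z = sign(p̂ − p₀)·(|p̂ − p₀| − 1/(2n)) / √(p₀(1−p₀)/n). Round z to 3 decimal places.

The sample proportion is 124/777 = 0.15959. p̂ − p₀ = -0.090412.
1/(2n) = 0.000644.
Corrected numerator: |-0.090412| − 0.000644 = 0.089768.
SE₀ = √(0.25·0.75/777) = 0.015534.
z = −0.089768/0.015534 = -5.779.

z = -5.779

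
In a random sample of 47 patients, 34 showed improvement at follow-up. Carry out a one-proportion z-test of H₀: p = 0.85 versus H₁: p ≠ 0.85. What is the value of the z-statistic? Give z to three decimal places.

z = -2.431

The sample proportion is 34/47 = 0.72340.
Null standard error: √(0.85·0.15/47) = √0.002712766 = 0.052084.
Test statistic: z = -0.12660/0.052084 = -2.431.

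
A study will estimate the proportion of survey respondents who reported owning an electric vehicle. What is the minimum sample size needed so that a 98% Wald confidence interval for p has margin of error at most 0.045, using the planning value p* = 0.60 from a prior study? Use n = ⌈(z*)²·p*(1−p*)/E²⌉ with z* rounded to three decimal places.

For 98% confidence, z* = 2.326.
p*(1−p*) = 0.2400.
(z*)²·p*(1−p*)/E² = 5.410276·0.2400/0.002025 = 641.218.
⌈641.218⌉ = 642.

n = 642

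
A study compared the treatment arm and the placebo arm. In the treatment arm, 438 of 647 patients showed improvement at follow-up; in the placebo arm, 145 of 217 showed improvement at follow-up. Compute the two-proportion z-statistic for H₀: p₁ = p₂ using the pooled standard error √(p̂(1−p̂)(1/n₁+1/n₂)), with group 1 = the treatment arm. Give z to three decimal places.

p̂₁ = 438/647 = 0.67697, p̂₂ = 145/217 = 0.66820.
Pooled p̂ = (438+145)/(647+217) = 583/864 = 0.67477.
SE = √[p̂(1−p̂)(1/n₁+1/n₂)] = √[0.67477·0.32523·(1/647+1/217)] ≈ 0.036749.
z = 0.00877/0.036749 = 0.239.

z = 0.239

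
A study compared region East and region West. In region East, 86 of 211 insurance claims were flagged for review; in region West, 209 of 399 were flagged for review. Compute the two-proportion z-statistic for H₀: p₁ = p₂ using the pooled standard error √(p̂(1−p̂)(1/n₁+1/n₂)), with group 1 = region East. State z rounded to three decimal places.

z = -2.732

p̂₁ = 86/211 = 0.40758, p̂₂ = 209/399 = 0.52381.
Pooled p̂ = (86+209)/(211+399) = 295/610 = 0.48361.
SE = √[p̂(1−p̂)(1/n₁+1/n₂)] = √[0.48361·0.51639·(1/211+1/399)] ≈ 0.042538.
z = -0.11623/0.042538 = -2.732.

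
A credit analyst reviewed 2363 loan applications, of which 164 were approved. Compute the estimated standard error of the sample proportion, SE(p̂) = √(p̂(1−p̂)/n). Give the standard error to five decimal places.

SE = 0.00523

The sample proportion is 164/2363 = 0.06940.
p̂(1−p̂) = 0.06940·0.93060 = 0.064584.
SE = √(0.064584/2363) = √0.000027331 = 0.00523.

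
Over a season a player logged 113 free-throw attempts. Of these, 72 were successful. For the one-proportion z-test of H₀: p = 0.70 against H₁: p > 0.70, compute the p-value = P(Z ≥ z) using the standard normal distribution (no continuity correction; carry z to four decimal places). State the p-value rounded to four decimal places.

With x = 72 successes in n = 113, p̂ = 0.63717.
SE₀ = √(0.70·0.30/113) = 0.043109.
z = (p̂ − p₀)/SE = (72/113 − 0.70)/0.043109 ≈ -1.4575.
From the standard normal, P(Z ≥ z) = 0.9275.

p-value = 0.9275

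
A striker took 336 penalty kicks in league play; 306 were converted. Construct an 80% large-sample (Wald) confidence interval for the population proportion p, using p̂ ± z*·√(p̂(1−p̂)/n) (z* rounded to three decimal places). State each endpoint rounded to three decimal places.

(0.891, 0.931)

Sample proportion p̂ = 306/336 = 0.91071.
Standard error of p̂: √(0.081314/336) = √0.000242005 = 0.015557.
For 80% confidence, z* = 1.282.
Margin of error: 1.282 × 0.015557 = 0.01994.
So the interval runs from 0.891 to 0.931.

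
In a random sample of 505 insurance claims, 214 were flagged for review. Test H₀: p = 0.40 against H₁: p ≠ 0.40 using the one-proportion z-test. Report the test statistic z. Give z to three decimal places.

z = 1.090

The sample proportion is 214/505 = 0.42376.
Under H₀, SE = √(p₀(1−p₀)/n) = √(0.40·0.60/505) = √0.000475248 = 0.021800.
z = (0.42376 − 0.40)/0.021800 = 0.02376/0.021800 = 1.090.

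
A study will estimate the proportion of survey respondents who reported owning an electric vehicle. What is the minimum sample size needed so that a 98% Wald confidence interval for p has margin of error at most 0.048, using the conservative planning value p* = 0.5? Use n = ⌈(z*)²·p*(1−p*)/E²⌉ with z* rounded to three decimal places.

n = 588

z* = 2.326 at the 98% level.
p*(1−p*) = 0.50·0.50 = 0.2500.
Required n before rounding: 5.410276 × 0.2500 / 0.048² = 587.053.
Rounding up, n = 588.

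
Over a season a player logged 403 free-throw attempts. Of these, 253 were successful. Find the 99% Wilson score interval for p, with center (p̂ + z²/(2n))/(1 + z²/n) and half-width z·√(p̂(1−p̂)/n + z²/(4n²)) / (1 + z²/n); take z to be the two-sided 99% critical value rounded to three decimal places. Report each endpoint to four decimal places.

(0.5642, 0.6873)

p̂ = 253/403 = 0.62779; z = 2.576, so z² = 6.635776.
Denominator 1 + z²/n = 1 + 6.635776/403 = 1.016466.
Center = (0.62779 + 0.008233)/1.016466 = 0.62572.
Radicand: p̂(1−p̂)/n + z²/(4n²) = 0.000579825 + 0.000010215 = 0.000590040.
Half-width = z·√(radicand)/denom = 2.576·0.024291/1.016466 = 0.06156.
So the interval runs from 0.5642 to 0.6873.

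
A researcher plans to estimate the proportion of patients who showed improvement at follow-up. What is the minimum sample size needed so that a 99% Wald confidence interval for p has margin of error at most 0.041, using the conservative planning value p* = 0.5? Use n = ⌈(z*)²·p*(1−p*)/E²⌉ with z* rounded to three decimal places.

n = 987

The 99% critical value is z* = 2.576.
p*(1−p*) = 0.2500.
Required n before rounding: 6.635776 × 0.2500 / 0.041² = 986.879.
⌈986.879⌉ = 987.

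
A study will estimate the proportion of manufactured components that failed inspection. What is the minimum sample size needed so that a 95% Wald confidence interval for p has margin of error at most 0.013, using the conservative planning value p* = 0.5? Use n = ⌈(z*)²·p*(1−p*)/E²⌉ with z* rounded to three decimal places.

The 95% critical value is z* = 1.960.
p*(1−p*) = 0.2500.
(z*)²·p*(1−p*)/E² = 3.841600·0.2500/0.000169 = 5682.840.
Rounding up, n = 5683.

n = 5683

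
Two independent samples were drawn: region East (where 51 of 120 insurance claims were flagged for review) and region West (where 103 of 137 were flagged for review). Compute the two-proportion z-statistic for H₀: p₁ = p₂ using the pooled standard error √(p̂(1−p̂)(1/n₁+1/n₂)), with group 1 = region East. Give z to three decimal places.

z = -5.334

p̂₁ = 51/120 = 0.42500, p̂₂ = 103/137 = 0.75182.
Pooled p̂ = (51+103)/(120+137) = 154/257 = 0.59922.
Pooled SE = √[0.2401550·0.01563260] ≈ 0.061272.
z = -0.32682/0.061272 = -5.334.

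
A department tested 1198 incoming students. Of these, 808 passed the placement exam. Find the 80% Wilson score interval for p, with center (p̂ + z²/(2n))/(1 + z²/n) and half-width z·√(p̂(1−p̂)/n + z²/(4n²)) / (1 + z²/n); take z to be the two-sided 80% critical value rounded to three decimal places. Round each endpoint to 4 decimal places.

(0.6569, 0.6916)

Here p̂ = 808/1198 = 0.67446 and z = 1.282 (z² = 1.643524).
1 + z²/n = 1.001372.
Center = (0.67446 + 0.000686)/1.001372 = 0.67422.
Radicand: p̂(1−p̂)/n + z²/(4n²) = 0.000183276 + 0.000000286 = 0.000183562.
Half-width = 1.282·√0.000183562/1.001372 = 0.01735.
So the interval runs from 0.6569 to 0.6916.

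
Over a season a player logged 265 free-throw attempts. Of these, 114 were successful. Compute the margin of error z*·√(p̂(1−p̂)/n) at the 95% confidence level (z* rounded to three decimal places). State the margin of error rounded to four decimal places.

With x = 114 successes in n = 265, p̂ = 0.43019.
SE = √(p̂(1−p̂)/n) = √(0.245126/265) = 0.030414.
z* = 1.960 at the 95% level.
Margin of error = z*·SE = 1.960 × 0.030414 = 0.0596.

ME = 0.0596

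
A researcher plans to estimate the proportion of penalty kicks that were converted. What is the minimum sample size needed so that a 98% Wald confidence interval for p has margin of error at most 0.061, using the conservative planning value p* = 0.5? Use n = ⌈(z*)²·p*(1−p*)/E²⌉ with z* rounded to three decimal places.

The 98% critical value is z* = 2.326.
p*(1−p*) = 0.2500.
Required n before rounding: 5.410276 × 0.2500 / 0.061² = 363.496.
⌈363.496⌉ = 364.

n = 364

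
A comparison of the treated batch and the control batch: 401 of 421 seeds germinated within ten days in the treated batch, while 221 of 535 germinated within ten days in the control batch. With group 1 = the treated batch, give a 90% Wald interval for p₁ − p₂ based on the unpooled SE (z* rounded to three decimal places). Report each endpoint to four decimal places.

p̂₁ = 0.95249, p̂₂ = 0.41308, so the observed difference is 0.53941.
Unpooled SE = √(p̂₁(1−p̂₁)/n₁ + p̂₂(1−p̂₂)/n₂) = √(0.000107480 + 0.000453169) = 0.023678.
The 90% critical value is z* = 1.645. Margin of error = 0.03895.
CI: 0.53941 ± 0.03895 = (0.5005, 0.5784).

(0.5005, 0.5784)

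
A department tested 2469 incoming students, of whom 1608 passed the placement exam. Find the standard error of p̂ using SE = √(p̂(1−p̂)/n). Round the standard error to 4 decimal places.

p̂ = 1608/2469 = 0.65128.
p̂(1−p̂) = 0.65128·0.34872 = 0.227114.
Dividing by n and taking the root: √0.000091986 = 0.0096.

SE = 0.0096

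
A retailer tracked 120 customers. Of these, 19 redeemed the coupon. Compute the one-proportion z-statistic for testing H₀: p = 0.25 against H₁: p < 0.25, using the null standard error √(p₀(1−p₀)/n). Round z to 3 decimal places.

The sample proportion is 19/120 = 0.15833.
Under H₀, SE = √(p₀(1−p₀)/n) = √(0.25·0.75/120) = √0.001562500 = 0.039528.
z = (0.15833 − 0.25)/0.039528 = -0.09167/0.039528 = -2.319.

z = -2.319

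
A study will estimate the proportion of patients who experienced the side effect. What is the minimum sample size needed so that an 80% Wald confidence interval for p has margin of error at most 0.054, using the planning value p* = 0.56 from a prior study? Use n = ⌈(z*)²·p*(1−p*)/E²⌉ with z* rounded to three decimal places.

For 80% confidence, z* = 1.282.
p*(1−p*) = 0.56·0.44 = 0.2464.
Required n before rounding: 1.643524 × 0.2464 / 0.054² = 138.877.
Rounding up, n = 139.

n = 139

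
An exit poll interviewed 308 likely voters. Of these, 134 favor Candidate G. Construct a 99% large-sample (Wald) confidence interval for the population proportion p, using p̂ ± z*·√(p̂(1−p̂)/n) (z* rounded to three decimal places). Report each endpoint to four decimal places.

(0.3623, 0.5078)

The sample proportion is 134/308 = 0.43506.
SE = √(p̂(1−p̂)/n) = √(0.245783/308) = 0.028249.
The 99% critical value is z* = 2.576.
Margin of error: 2.576 × 0.028249 = 0.07277.
So the interval runs from 0.3623 to 0.5078.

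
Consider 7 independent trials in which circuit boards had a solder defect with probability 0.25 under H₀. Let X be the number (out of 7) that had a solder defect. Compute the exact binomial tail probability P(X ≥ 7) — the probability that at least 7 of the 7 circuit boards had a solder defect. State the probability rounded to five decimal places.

X ~ Binomial(n=7, p=0.25).
P(X ≥ 7) = C(7,7)·0.25^7·0.75^0.
= 0.000061 = 0.00006.

P = 0.00006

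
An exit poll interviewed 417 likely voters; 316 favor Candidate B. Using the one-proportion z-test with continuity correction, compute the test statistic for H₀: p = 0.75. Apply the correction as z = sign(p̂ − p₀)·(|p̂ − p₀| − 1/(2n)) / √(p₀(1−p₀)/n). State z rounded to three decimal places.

z = 0.311

The sample proportion is 316/417 = 0.75779. p̂ − p₀ = 0.007794.
Continuity correction 1/(2n) = 1/834 = 0.001199.
Corrected numerator: |0.007794| − 0.001199 = 0.006595.
Null standard error: √(0.75·0.25/417) = √0.000449640 = 0.021205.
z = (+)0.006595/0.021205 = 0.311.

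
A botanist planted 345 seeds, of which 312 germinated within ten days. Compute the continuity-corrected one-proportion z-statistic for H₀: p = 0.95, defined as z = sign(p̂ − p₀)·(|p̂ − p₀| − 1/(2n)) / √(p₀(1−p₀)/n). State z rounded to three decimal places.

z = -3.767

p̂ = 312/345 = 0.90435. p̂ − p₀ = -0.045652.
1/(2n) = 0.001449.
Corrected numerator: |-0.045652| − 0.001449 = 0.044203.
Null standard error: √(0.95·0.05/345) = √0.000137681 = 0.011734.
z = −0.044203/0.011734 = -3.767.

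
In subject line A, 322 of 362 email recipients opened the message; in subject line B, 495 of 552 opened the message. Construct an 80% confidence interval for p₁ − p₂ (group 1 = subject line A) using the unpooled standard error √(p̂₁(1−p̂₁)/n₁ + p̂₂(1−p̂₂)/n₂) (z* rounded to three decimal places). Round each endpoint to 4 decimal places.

(-0.0341, 0.0196)

p̂₁ = 322/362 = 0.88950, p̂₂ = 495/552 = 0.89674; p̂₁ − p̂₂ = -0.00724.
SE = √(0.000271513 + 0.000167750) = √0.000439263 = 0.020959.
For 80% confidence, z* = 1.282. Margin of error = 0.02687.
So the interval runs from -0.0341 to 0.0196.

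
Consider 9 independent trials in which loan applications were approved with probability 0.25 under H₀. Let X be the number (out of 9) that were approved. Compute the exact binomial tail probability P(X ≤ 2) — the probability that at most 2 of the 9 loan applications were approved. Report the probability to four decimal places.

X ~ Binomial(n=9, p=0.25).
P(X ≤ 2) = C(9,0)·0.25^0·0.75^9 + C(9,1)·0.25^1·0.75^8 + C(9,2)·0.25^2·0.75^7.
= 0.075085 + 0.225254 + 0.300339 = 0.6007.

P = 0.6007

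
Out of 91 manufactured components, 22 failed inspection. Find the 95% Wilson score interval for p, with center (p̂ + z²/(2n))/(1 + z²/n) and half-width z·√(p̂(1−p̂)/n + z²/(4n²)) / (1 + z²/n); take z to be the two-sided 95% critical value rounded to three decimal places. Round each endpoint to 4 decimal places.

(0.1654, 0.3390)

p̂ = 22/91 = 0.24176; z = 1.960, so z² = 3.841600.
1 + z²/n = 1.042215.
Center = (0.24176 + 0.021108)/1.042215 = 0.25222.
Radicand: p̂(1−p̂)/n + z²/(4n²) = 0.002014409 + 0.000115976 = 0.002130385.
Half-width = 1.960·√0.002130385/1.042215 = 0.08680.
So the interval runs from 0.1654 to 0.3390.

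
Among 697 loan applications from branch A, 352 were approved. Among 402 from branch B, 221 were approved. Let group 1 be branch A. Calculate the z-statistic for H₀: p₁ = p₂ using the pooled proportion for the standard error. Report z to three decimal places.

p̂₁ = 352/697 = 0.50502, p̂₂ = 221/402 = 0.54975.
Pooling: p̂ = 573/1099 = 0.52138.
Pooled SE = √[0.2495428·0.00392228] ≈ 0.031285.
z = -0.04473/0.031285 = -1.430.

z = -1.430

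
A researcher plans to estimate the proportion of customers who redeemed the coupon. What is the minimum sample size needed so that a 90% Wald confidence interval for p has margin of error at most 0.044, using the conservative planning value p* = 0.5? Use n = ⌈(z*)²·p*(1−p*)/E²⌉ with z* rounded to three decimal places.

The 90% critical value is z* = 1.645.
p*(1−p*) = 0.50·0.50 = 0.2500.
Required n before rounding: 2.706025 × 0.2500 / 0.044² = 349.435.
⌈349.435⌉ = 350.

n = 350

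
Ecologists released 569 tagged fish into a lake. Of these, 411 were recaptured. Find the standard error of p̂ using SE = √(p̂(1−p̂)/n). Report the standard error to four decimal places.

p̂ = 411/569 = 0.72232.
p̂(1−p̂) = 0.72232·0.27768 = 0.200574.
SE = √(0.200574/569) = 0.0188.

SE = 0.0188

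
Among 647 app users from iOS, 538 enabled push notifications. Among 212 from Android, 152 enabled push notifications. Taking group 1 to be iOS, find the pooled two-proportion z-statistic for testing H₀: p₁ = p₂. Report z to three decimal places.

z = 3.641

Sample proportions: p̂₁ = 538/647 = 0.83153 and p̂₂ = 152/212 = 0.71698.
Pooling: p̂ = 690/859 = 0.80326.
SE = √[p̂(1−p̂)(1/n₁+1/n₂)] = √[0.80326·0.19674·(1/647+1/212)] ≈ 0.031459.
z = 0.11455/0.031459 = 3.641.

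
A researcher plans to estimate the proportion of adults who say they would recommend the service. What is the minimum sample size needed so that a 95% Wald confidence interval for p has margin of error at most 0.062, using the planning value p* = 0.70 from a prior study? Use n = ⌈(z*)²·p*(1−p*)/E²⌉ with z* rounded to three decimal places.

z* = 1.960 at the 95% level.
p*(1−p*) = 0.70·0.30 = 0.2100.
Required n before rounding: 3.841600 × 0.2100 / 0.062² = 209.869.
⌈209.869⌉ = 210.

n = 210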